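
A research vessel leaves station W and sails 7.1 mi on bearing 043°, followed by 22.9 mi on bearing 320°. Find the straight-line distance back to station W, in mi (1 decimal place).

24.8 mi

Leg 1 (043°, 7.1 mi): east 7.1 sin 43° = 4.84, north 7.1 cos 43° = 5.19
Leg 2 (320°, 22.9 mi): east 22.9 sin 320° = -14.72, north 22.9 cos 320° = 17.54
Net: -9.88 east, 22.74 north. Distance = √((-9.88)² + (22.74)²) = 24.788 mi.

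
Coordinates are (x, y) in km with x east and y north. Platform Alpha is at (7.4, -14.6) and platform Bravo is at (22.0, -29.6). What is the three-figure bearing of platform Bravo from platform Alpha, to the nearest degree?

Δeast = 22.0 − 7.4 = 14.60; Δnorth = -29.6 − -14.6 = -15.00.
Bearing = atan2(Δeast, Δnorth) mod 360° = 135.77° ≈ 136°.

136°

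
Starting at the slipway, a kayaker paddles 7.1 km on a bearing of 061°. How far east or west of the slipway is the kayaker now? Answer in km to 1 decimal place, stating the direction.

Leg 1 (061°, 7.1 km): east 7.1 sin 61° = 6.21, north 7.1 cos 61° = 3.44
Net east component: 6.21 km.

6.2 km east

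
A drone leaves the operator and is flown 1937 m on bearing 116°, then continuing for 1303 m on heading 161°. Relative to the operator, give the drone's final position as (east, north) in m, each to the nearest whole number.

Leg 1 (116°, 1937 m): east 1937 sin 116° = 1740.96, north 1937 cos 116° = -849.12
Leg 2 (161°, 1303 m): east 1303 sin 161° = 424.22, north 1303 cos 161° = -1232.01
Summing: 2165.18 m east, -2081.14 m north → (2165, -2081).

(2165, -2081)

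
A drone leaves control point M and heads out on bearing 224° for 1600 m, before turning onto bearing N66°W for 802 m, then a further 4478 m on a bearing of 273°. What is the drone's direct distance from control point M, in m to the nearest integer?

Leg 1 (224°, 1600 m): east 1600 sin 224° = -1111.45, north 1600 cos 224° = -1150.94
Leg 2 (N66°W, 802 m): east 802 sin 294° = -732.66, north 802 cos 294° = 326.20
Leg 3 (273°, 4478 m): east 4478 sin 273° = -4471.86, north 4478 cos 273° = 234.36
Net: -6315.98 east, -590.38 north. Distance = √((-6315.98)² + (-590.38)²) = 6343.513 m.

6344 m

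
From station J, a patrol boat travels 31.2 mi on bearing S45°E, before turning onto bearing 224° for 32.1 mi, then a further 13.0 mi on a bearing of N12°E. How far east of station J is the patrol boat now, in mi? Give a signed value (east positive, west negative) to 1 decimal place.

Leg 1 (S45°E, 31.2 mi): east 31.2 sin 135° = 22.06, north 31.2 cos 135° = -22.06
Leg 2 (224°, 32.1 mi): east 32.1 sin 224° = -22.30, north 32.1 cos 224° = -23.09
Leg 3 (N12°E, 13.0 mi): east 13.0 sin 12° = 2.70, north 13.0 cos 12° = 12.72
Net east component: 2.47 mi.

2.5 mi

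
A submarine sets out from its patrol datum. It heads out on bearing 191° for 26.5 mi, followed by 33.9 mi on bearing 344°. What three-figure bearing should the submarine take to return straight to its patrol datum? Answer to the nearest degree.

115°

Leg 1 (191°, 26.5 mi): east 26.5 sin 191° = -5.06, north 26.5 cos 191° = -26.01
Leg 2 (344°, 33.9 mi): east 33.9 sin 344° = -9.34, north 33.9 cos 344° = 32.59
Net displacement: -14.40 east, 6.57 north. Direction back to start is (14.40, -6.57): bearing = atan2(14.40, -6.57) mod 360° = 114.54° ≈ 115°.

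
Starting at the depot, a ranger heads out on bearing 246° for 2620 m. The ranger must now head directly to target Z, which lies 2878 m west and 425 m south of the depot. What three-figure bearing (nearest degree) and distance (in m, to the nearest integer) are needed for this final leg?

323°, 803 m

Leg 1 (246°, 2620 m): east 2620 sin 246° = -2393.49, north 2620 cos 246° = -1065.65
Current position: (-2393.49, -1065.65). Target: (-2878, -425). Remaining: Δeast = -484.51, Δnorth = 640.65.
Bearing = atan2(-484.51, 640.65) mod 360° = 322.90°; distance = √((-484.51)² + (640.65)²) = 803.233 m.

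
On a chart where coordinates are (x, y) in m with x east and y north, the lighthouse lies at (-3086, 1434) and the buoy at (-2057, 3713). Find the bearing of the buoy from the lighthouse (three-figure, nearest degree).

Δeast = -2057 − -3086 = 1029.00; Δnorth = 3713 − 1434 = 2279.00.
Bearing = atan2(Δeast, Δnorth) mod 360° = 24.30° ≈ 024°.

024°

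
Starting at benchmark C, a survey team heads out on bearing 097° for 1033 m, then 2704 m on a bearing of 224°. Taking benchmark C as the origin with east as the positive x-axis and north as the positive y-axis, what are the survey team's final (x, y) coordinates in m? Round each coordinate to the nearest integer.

Leg 1 (097°, 1033 m): east 1033 sin 97° = 1025.30, north 1033 cos 97° = -125.89
Leg 2 (224°, 2704 m): east 2704 sin 224° = -1878.36, north 2704 cos 224° = -1945.09
Summing: -853.06 m east, -2070.99 m north → (-853, -2071).

(-853, -2071)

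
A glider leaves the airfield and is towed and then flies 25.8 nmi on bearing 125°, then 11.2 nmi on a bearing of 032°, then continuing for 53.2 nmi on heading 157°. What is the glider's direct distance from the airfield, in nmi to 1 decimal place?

72.4 nmi

Leg 1 (125°, 25.8 nmi): east 25.8 sin 125° = 21.13, north 25.8 cos 125° = -14.80
Leg 2 (032°, 11.2 nmi): east 11.2 sin 32° = 5.94, north 11.2 cos 32° = 9.50
Leg 3 (157°, 53.2 nmi): east 53.2 sin 157° = 20.79, north 53.2 cos 157° = -48.97
Net: 47.86 east, -54.27 north. Distance = √((47.86)² + (-54.27)²) = 72.357 nmi.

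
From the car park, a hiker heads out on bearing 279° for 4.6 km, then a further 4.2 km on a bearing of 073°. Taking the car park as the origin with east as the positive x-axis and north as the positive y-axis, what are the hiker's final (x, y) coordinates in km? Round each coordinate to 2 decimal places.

(-0.53, 1.95)

Leg 1 (279°, 4.6 km): east 4.6 sin 279° = -4.54, north 4.6 cos 279° = 0.72
Leg 2 (073°, 4.2 km): east 4.2 sin 73° = 4.02, north 4.2 cos 73° = 1.23
Summing: -0.53 km east, 1.95 km north → (-0.53, 1.95).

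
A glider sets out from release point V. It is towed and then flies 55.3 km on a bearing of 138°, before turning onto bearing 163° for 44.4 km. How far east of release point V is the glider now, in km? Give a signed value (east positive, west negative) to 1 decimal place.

50.0 km

Leg 1 (138°, 55.3 km): east 55.3 sin 138° = 37.00, north 55.3 cos 138° = -41.10
Leg 2 (163°, 44.4 km): east 44.4 sin 163° = 12.98, north 44.4 cos 163° = -42.46
Net east component: 49.98 km.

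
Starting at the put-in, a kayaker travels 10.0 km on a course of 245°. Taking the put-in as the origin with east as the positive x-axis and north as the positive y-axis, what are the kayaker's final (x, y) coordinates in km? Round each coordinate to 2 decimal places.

Leg 1 (245°, 10.0 km): east 10.0 sin 245° = -9.06, north 10.0 cos 245° = -4.23
Summing: -9.06 km east, -4.23 km north → (-9.06, -4.23).

(-9.06, -4.23)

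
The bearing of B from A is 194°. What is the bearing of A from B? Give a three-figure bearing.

Back-bearing = 194° − 180° = 014°.

014°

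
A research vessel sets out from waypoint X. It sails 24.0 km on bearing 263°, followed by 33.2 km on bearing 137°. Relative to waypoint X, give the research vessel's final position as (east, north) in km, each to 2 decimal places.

(-1.18, -27.21)

Leg 1 (263°, 24.0 km): east 24.0 sin 263° = -23.82, north 24.0 cos 263° = -2.92
Leg 2 (137°, 33.2 km): east 33.2 sin 137° = 22.64, north 33.2 cos 137° = -24.28
Summing: -1.18 km east, -27.21 km north → (-1.18, -27.21).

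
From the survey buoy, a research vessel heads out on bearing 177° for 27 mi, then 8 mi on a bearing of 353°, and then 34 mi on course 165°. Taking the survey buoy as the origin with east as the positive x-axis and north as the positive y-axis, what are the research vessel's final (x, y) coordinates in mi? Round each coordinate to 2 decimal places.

(9.24, -51.86)

Leg 1 (177°, 27 mi): east 27 sin 177° = 1.41, north 27 cos 177° = -26.96
Leg 2 (353°, 8 mi): east 8 sin 353° = -0.97, north 8 cos 353° = 7.94
Leg 3 (165°, 34 mi): east 34 sin 165° = 8.80, north 34 cos 165° = -32.84
Summing: 9.24 mi east, -51.86 mi north → (9.24, -51.86).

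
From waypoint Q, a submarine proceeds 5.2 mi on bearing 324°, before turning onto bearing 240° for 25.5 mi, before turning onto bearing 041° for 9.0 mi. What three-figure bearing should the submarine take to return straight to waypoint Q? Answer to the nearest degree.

Leg 1 (324°, 5.2 mi): east 5.2 sin 324° = -3.06, north 5.2 cos 324° = 4.21
Leg 2 (240°, 25.5 mi): east 25.5 sin 240° = -22.08, north 25.5 cos 240° = -12.75
Leg 3 (041°, 9.0 mi): east 9.0 sin 41° = 5.90, north 9.0 cos 41° = 6.79
Net displacement: -19.24 east, -1.75 north. Direction back to start is (19.24, 1.75): bearing = atan2(19.24, 1.75) mod 360° = 84.80° ≈ 085°.

085°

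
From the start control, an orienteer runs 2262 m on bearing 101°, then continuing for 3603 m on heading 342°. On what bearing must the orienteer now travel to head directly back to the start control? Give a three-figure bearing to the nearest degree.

Leg 1 (101°, 2262 m): east 2262 sin 101° = 2220.44, north 2262 cos 101° = -431.61
Leg 2 (342°, 3603 m): east 3603 sin 342° = -1113.39, north 3603 cos 342° = 3426.66
Net displacement: 1107.05 east, 2995.05 north. Direction back to start is (-1107.05, -2995.05): bearing = atan2(-1107.05, -2995.05) mod 360° = 200.29° ≈ 200°.

200°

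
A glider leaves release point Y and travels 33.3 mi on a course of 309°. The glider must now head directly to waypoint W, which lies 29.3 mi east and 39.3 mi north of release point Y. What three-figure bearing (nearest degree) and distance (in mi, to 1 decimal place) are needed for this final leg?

072°, 58.1 mi

Leg 1 (309°, 33.3 mi): east 33.3 sin 309° = -25.88, north 33.3 cos 309° = 20.96
Current position: (-25.88, 20.96). Target: (29.3, 39.3). Remaining: Δeast = 55.18, Δnorth = 18.34.
Bearing = atan2(55.18, 18.34) mod 360° = 71.61°; distance = √((55.18)² + (18.34)²) = 58.148 mi.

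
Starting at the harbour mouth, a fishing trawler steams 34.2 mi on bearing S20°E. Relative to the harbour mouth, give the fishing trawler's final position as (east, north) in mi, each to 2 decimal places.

Leg 1 (S20°E, 34.2 mi): east 34.2 sin 160° = 11.70, north 34.2 cos 160° = -32.14
Summing: 11.70 mi east, -32.14 mi north → (11.70, -32.14).

(11.70, -32.14)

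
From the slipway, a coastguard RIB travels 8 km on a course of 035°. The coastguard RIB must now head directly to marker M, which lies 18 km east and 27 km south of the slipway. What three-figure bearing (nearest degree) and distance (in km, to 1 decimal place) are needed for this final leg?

Leg 1 (035°, 8 km): east 8 sin 35° = 4.59, north 8 cos 35° = 6.55
Current position: (4.59, 6.55). Target: (18, -27). Remaining: Δeast = 13.41, Δnorth = -33.55.
Bearing = atan2(13.41, -33.55) mod 360° = 158.21°; distance = √((13.41)² + (-33.55)²) = 36.134 km.

158°, 36.1 km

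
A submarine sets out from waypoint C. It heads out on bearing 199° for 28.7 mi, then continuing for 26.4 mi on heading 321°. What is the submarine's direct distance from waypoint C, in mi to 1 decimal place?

26.8 mi

Leg 1 (199°, 28.7 mi): east 28.7 sin 199° = -9.34, north 28.7 cos 199° = -27.14
Leg 2 (321°, 26.4 mi): east 26.4 sin 321° = -16.61, north 26.4 cos 321° = 20.52
Net: -25.96 east, -6.62 north. Distance = √((-25.96)² + (-6.62)²) = 26.789 mi.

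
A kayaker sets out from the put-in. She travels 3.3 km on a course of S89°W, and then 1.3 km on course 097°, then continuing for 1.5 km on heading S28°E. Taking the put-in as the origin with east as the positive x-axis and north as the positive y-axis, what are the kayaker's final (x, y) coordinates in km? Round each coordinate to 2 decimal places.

(-1.30, -1.54)

Leg 1 (S89°W, 3.3 km): east 3.3 sin 269° = -3.30, north 3.3 cos 269° = -0.06
Leg 2 (097°, 1.3 km): east 1.3 sin 97° = 1.29, north 1.3 cos 97° = -0.16
Leg 3 (S28°E, 1.5 km): east 1.5 sin 152° = 0.70, north 1.5 cos 152° = -1.32
Summing: -1.30 km east, -1.54 km north → (-1.30, -1.54).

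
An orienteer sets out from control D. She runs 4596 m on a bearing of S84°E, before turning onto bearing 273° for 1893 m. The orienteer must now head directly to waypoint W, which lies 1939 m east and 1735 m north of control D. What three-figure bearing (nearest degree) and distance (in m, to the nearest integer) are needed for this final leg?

341°, 2242 m

Leg 1 (S84°E, 4596 m): east 4596 sin 96° = 4570.82, north 4596 cos 96° = -480.41
Leg 2 (273°, 1893 m): east 1893 sin 273° = -1890.41, north 1893 cos 273° = 99.07
Current position: (2680.42, -381.34). Target: (1939, 1735). Remaining: Δeast = -741.42, Δnorth = 2116.34.
Bearing = atan2(-741.42, 2116.34) mod 360° = 340.69°; distance = √((-741.42)² + (2116.34)²) = 2242.453 m.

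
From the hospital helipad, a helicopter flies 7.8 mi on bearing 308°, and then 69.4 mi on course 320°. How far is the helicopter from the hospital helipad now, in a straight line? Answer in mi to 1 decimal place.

77.0 mi

Leg 1 (308°, 7.8 mi): east 7.8 sin 308° = -6.15, north 7.8 cos 308° = 4.80
Leg 2 (320°, 69.4 mi): east 69.4 sin 320° = -44.61, north 69.4 cos 320° = 53.16
Net: -50.76 east, 57.97 north. Distance = √((-50.76)² + (57.97)²) = 77.047 mi.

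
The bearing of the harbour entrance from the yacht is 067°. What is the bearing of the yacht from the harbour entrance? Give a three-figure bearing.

Back-bearing = 067° + 180° = 247°.

247°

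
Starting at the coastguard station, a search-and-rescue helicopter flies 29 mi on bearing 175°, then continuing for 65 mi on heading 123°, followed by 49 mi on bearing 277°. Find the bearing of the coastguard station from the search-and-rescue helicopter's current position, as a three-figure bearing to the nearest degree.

Leg 1 (175°, 29 mi): east 29 sin 175° = 2.53, north 29 cos 175° = -28.89
Leg 2 (123°, 65 mi): east 65 sin 123° = 54.51, north 65 cos 123° = -35.40
Leg 3 (277°, 49 mi): east 49 sin 277° = -48.63, north 49 cos 277° = 5.97
Net displacement: 8.41 east, -58.32 north. Direction back to start is (-8.41, 58.32): bearing = atan2(-8.41, 58.32) mod 360° = 351.80° ≈ 352°.

352°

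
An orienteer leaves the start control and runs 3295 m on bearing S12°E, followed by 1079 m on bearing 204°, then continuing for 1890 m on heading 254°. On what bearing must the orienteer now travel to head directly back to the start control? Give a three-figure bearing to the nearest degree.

Leg 1 (S12°E, 3295 m): east 3295 sin 168° = 685.07, north 3295 cos 168° = -3223.00
Leg 2 (204°, 1079 m): east 1079 sin 204° = -438.87, north 1079 cos 204° = -985.72
Leg 3 (254°, 1890 m): east 1890 sin 254° = -1816.78, north 1890 cos 254° = -520.95
Net displacement: -1570.58 east, -4729.67 north. Direction back to start is (1570.58, 4729.67): bearing = atan2(1570.58, 4729.67) mod 360° = 18.37° ≈ 018°.

018°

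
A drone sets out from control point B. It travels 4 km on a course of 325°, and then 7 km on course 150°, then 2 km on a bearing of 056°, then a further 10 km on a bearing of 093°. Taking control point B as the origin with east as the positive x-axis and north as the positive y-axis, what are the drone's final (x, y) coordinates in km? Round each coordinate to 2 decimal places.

(12.85, -2.19)

Leg 1 (325°, 4 km): east 4 sin 325° = -2.29, north 4 cos 325° = 3.28
Leg 2 (150°, 7 km): east 7 sin 150° = 3.50, north 7 cos 150° = -6.06
Leg 3 (056°, 2 km): east 2 sin 56° = 1.66, north 2 cos 56° = 1.12
Leg 4 (093°, 10 km): east 10 sin 93° = 9.99, north 10 cos 93° = -0.52
Summing: 12.85 km east, -2.19 km north → (12.85, -2.19).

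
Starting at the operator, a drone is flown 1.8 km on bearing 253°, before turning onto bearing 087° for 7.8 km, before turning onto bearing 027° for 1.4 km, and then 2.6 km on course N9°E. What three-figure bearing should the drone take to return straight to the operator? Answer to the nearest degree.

Leg 1 (253°, 1.8 km): east 1.8 sin 253° = -1.72, north 1.8 cos 253° = -0.53
Leg 2 (087°, 7.8 km): east 7.8 sin 87° = 7.79, north 7.8 cos 87° = 0.41
Leg 3 (027°, 1.4 km): east 1.4 sin 27° = 0.64, north 1.4 cos 27° = 1.25
Leg 4 (N9°E, 2.6 km): east 2.6 sin 9° = 0.41, north 2.6 cos 9° = 2.57
Net displacement: 7.11 east, 3.70 north. Direction back to start is (-7.11, -3.70): bearing = atan2(-7.11, -3.70) mod 360° = 242.53° ≈ 243°.

243°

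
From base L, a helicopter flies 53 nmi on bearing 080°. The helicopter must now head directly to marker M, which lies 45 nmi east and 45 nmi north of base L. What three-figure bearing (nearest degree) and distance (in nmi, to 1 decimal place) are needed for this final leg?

Leg 1 (080°, 53 nmi): east 53 sin 80° = 52.19, north 53 cos 80° = 9.20
Current position: (52.19, 9.20). Target: (45, 45). Remaining: Δeast = -7.19, Δnorth = 35.80.
Bearing = atan2(-7.19, 35.80) mod 360° = 348.64°; distance = √((-7.19)² + (35.80)²) = 36.513 nmi.

349°, 36.5 nmi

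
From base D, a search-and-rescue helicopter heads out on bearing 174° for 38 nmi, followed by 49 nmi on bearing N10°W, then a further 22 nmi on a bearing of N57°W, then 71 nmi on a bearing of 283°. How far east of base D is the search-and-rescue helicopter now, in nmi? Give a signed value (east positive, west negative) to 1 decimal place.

Leg 1 (174°, 38 nmi): east 38 sin 174° = 3.97, north 38 cos 174° = -37.79
Leg 2 (N10°W, 49 nmi): east 49 sin 350° = -8.51, north 49 cos 350° = 48.26
Leg 3 (N57°W, 22 nmi): east 22 sin 303° = -18.45, north 22 cos 303° = 11.98
Leg 4 (283°, 71 nmi): east 71 sin 283° = -69.18, north 71 cos 283° = 15.97
Net east component: -92.17 nmi.

-92.2 nmi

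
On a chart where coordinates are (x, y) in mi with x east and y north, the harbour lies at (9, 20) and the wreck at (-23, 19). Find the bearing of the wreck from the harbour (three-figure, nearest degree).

268°

Δeast = -23 − 9 = -32.00; Δnorth = 19 − 20 = -1.00.
Bearing = atan2(Δeast, Δnorth) mod 360° = 268.21° ≈ 268°.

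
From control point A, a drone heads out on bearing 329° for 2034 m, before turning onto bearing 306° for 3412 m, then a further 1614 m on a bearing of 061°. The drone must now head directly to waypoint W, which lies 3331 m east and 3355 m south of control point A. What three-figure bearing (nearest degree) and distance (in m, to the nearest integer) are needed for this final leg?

Leg 1 (329°, 2034 m): east 2034 sin 329° = -1047.59, north 2034 cos 329° = 1743.48
Leg 2 (306°, 3412 m): east 3412 sin 306° = -2760.37, north 3412 cos 306° = 2005.52
Leg 3 (061°, 1614 m): east 1614 sin 61° = 1411.64, north 1614 cos 61° = 782.48
Current position: (-2396.32, 4531.48). Target: (3331, -3355). Remaining: Δeast = 5727.32, Δnorth = -7886.48.
Bearing = atan2(5727.32, -7886.48) mod 360° = 144.01°; distance = √((5727.32)² + (-7886.48)²) = 9746.733 m.

144°, 9747 m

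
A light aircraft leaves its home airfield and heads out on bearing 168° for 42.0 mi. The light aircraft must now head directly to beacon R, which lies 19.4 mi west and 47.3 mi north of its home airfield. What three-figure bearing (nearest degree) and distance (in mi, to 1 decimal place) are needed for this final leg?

Leg 1 (168°, 42.0 mi): east 42.0 sin 168° = 8.73, north 42.0 cos 168° = -41.08
Current position: (8.73, -41.08). Target: (-19.4, 47.3). Remaining: Δeast = -28.13, Δnorth = 88.38.
Bearing = atan2(-28.13, 88.38) mod 360° = 342.34°; distance = √((-28.13)² + (88.38)²) = 92.751 mi.

342°, 92.8 mi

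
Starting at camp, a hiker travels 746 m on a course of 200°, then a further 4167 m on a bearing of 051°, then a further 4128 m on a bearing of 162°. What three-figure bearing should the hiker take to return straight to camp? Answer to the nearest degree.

295°

Leg 1 (200°, 746 m): east 746 sin 200° = -255.15, north 746 cos 200° = -701.01
Leg 2 (051°, 4167 m): east 4167 sin 51° = 3238.37, north 4167 cos 51° = 2622.38
Leg 3 (162°, 4128 m): east 4128 sin 162° = 1275.62, north 4128 cos 162° = -3925.96
Net displacement: 4258.84 east, -2004.59 north. Direction back to start is (-4258.84, 2004.59): bearing = atan2(-4258.84, 2004.59) mod 360° = 295.21° ≈ 295°.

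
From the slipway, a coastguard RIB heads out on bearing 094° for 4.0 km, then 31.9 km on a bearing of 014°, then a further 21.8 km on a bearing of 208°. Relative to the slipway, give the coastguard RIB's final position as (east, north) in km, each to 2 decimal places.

(1.47, 11.43)

Leg 1 (094°, 4.0 km): east 4.0 sin 94° = 3.99, north 4.0 cos 94° = -0.28
Leg 2 (014°, 31.9 km): east 31.9 sin 14° = 7.72, north 31.9 cos 14° = 30.95
Leg 3 (208°, 21.8 km): east 21.8 sin 208° = -10.23, north 21.8 cos 208° = -19.25
Summing: 1.47 km east, 11.43 km north → (1.47, 11.43).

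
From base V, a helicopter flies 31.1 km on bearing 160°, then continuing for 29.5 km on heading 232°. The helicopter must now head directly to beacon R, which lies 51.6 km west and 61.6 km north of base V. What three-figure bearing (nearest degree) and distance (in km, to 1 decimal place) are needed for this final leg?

340°, 115.8 km

Leg 1 (160°, 31.1 km): east 31.1 sin 160° = 10.64, north 31.1 cos 160° = -29.22
Leg 2 (232°, 29.5 km): east 29.5 sin 232° = -23.25, north 29.5 cos 232° = -18.16
Current position: (-12.61, -47.39). Target: (-51.6, 61.6). Remaining: Δeast = -38.99, Δnorth = 108.99.
Bearing = atan2(-38.99, 108.99) mod 360° = 340.32°; distance = √((-38.99)² + (108.99)²) = 115.751 km.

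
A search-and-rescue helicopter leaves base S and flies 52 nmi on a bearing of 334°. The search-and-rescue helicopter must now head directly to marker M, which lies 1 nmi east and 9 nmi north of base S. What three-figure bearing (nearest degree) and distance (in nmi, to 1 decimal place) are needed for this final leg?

Leg 1 (334°, 52 nmi): east 52 sin 334° = -22.80, north 52 cos 334° = 46.74
Current position: (-22.80, 46.74). Target: (1, 9). Remaining: Δeast = 23.80, Δnorth = -37.74.
Bearing = atan2(23.80, -37.74) mod 360° = 147.77°; distance = √((23.80)² + (-37.74)²) = 44.613 nmi.

148°, 44.6 nmi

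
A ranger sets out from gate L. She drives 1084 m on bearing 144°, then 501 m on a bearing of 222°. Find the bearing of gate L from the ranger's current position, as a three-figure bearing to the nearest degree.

Leg 1 (144°, 1084 m): east 1084 sin 144° = 637.16, north 1084 cos 144° = -876.97
Leg 2 (222°, 501 m): east 501 sin 222° = -335.23, north 501 cos 222° = -372.32
Net displacement: 301.92 east, -1249.29 north. Direction back to start is (-301.92, 1249.29): bearing = atan2(-301.92, 1249.29) mod 360° = 346.41° ≈ 346°.

346°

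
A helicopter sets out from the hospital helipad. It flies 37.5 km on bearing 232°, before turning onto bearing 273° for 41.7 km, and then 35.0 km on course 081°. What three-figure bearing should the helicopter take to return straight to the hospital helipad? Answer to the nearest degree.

Leg 1 (232°, 37.5 km): east 37.5 sin 232° = -29.55, north 37.5 cos 232° = -23.09
Leg 2 (273°, 41.7 km): east 41.7 sin 273° = -41.64, north 41.7 cos 273° = 2.18
Leg 3 (081°, 35.0 km): east 35.0 sin 81° = 34.57, north 35.0 cos 81° = 5.48
Net displacement: -36.62 east, -15.43 north. Direction back to start is (36.62, 15.43): bearing = atan2(36.62, 15.43) mod 360° = 67.15° ≈ 067°.

067°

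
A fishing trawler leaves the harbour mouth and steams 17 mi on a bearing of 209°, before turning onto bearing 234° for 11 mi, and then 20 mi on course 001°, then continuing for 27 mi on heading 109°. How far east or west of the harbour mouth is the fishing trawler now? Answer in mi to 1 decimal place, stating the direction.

8.7 mi east

Leg 1 (209°, 17 mi): east 17 sin 209° = -8.24, north 17 cos 209° = -14.87
Leg 2 (234°, 11 mi): east 11 sin 234° = -8.90, north 11 cos 234° = -6.47
Leg 3 (001°, 20 mi): east 20 sin 1° = 0.35, north 20 cos 1° = 20.00
Leg 4 (109°, 27 mi): east 27 sin 109° = 25.53, north 27 cos 109° = -8.79
Net east component: 8.74 mi.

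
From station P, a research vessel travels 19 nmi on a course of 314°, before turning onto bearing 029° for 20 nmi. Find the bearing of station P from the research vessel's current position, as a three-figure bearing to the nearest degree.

Leg 1 (314°, 19 nmi): east 19 sin 314° = -13.67, north 19 cos 314° = 13.20
Leg 2 (029°, 20 nmi): east 20 sin 29° = 9.70, north 20 cos 29° = 17.49
Net displacement: -3.97 east, 30.69 north. Direction back to start is (3.97, -30.69): bearing = atan2(3.97, -30.69) mod 360° = 172.63° ≈ 173°.

173°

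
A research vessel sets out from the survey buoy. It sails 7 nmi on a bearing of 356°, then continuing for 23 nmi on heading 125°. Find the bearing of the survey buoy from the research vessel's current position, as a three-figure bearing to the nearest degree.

Leg 1 (356°, 7 nmi): east 7 sin 356° = -0.49, north 7 cos 356° = 6.98
Leg 2 (125°, 23 nmi): east 23 sin 125° = 18.84, north 23 cos 125° = -13.19
Net displacement: 18.35 east, -6.21 north. Direction back to start is (-18.35, 6.21): bearing = atan2(-18.35, 6.21) mod 360° = 288.69° ≈ 289°.

289°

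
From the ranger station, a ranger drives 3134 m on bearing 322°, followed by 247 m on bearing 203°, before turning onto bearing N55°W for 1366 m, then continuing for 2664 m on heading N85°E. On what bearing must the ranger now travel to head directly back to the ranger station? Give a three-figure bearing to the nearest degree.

171°

Leg 1 (322°, 3134 m): east 3134 sin 322° = -1929.48, north 3134 cos 322° = 2469.63
Leg 2 (203°, 247 m): east 247 sin 203° = -96.51, north 247 cos 203° = -227.36
Leg 3 (N55°W, 1366 m): east 1366 sin 305° = -1118.96, north 1366 cos 305° = 783.51
Leg 4 (N85°E, 2664 m): east 2664 sin 85° = 2653.86, north 2664 cos 85° = 232.18
Net displacement: -491.09 east, 3257.95 north. Direction back to start is (491.09, -3257.95): bearing = atan2(491.09, -3257.95) mod 360° = 171.43° ≈ 171°.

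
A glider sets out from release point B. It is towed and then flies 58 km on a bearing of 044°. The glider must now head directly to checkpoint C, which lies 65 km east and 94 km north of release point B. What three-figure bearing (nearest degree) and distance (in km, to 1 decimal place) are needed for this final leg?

025°, 57.8 km

Leg 1 (044°, 58 km): east 58 sin 44° = 40.29, north 58 cos 44° = 41.72
Current position: (40.29, 41.72). Target: (65, 94). Remaining: Δeast = 24.71, Δnorth = 52.28.
Bearing = atan2(24.71, 52.28) mod 360° = 25.30°; distance = √((24.71)² + (52.28)²) = 57.824 km.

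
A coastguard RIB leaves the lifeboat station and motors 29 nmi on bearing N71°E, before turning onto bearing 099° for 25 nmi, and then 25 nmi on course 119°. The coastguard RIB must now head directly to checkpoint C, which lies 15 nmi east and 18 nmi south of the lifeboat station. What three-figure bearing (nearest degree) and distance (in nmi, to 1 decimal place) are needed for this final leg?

259°, 60.1 nmi

Leg 1 (N71°E, 29 nmi): east 29 sin 71° = 27.42, north 29 cos 71° = 9.44
Leg 2 (099°, 25 nmi): east 25 sin 99° = 24.69, north 25 cos 99° = -3.91
Leg 3 (119°, 25 nmi): east 25 sin 119° = 21.87, north 25 cos 119° = -12.12
Current position: (73.98, -6.59). Target: (15, -18). Remaining: Δeast = -58.98, Δnorth = -11.41.
Bearing = atan2(-58.98, -11.41) mod 360° = 259.05°; distance = √((-58.98)² + (-11.41)²) = 60.071 nmi.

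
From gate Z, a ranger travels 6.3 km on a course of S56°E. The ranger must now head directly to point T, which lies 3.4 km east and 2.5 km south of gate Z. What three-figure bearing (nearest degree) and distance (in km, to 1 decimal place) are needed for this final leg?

Leg 1 (S56°E, 6.3 km): east 6.3 sin 124° = 5.22, north 6.3 cos 124° = -3.52
Current position: (5.22, -3.52). Target: (3.4, -2.5). Remaining: Δeast = -1.82, Δnorth = 1.02.
Bearing = atan2(-1.82, 1.02) mod 360° = 299.30°; distance = √((-1.82)² + (1.02)²) = 2.090 km.

299°, 2.1 km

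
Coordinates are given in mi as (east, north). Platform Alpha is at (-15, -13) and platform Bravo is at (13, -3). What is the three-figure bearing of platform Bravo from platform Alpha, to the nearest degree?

Δeast = 13 − -15 = 28.00; Δnorth = -3 − -13 = 10.00.
Bearing = atan2(Δeast, Δnorth) mod 360° = 70.35° ≈ 070°.

070°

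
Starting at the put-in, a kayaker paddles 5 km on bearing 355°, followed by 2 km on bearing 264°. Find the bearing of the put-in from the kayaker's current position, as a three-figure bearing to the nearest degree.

153°

Leg 1 (355°, 5 km): east 5 sin 355° = -0.44, north 5 cos 355° = 4.98
Leg 2 (264°, 2 km): east 2 sin 264° = -1.99, north 2 cos 264° = -0.21
Net displacement: -2.42 east, 4.77 north. Direction back to start is (2.42, -4.77): bearing = atan2(2.42, -4.77) mod 360° = 153.06° ≈ 153°.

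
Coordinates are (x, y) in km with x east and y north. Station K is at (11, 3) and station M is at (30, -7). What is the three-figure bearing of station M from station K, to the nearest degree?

Δeast = 30 − 11 = 19.00; Δnorth = -7 − 3 = -10.00.
Bearing = atan2(Δeast, Δnorth) mod 360° = 117.76° ≈ 118°.

118°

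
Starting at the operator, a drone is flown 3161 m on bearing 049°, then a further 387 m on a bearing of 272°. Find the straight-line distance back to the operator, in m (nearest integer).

Leg 1 (049°, 3161 m): east 3161 sin 49° = 2385.64, north 3161 cos 49° = 2073.80
Leg 2 (272°, 387 m): east 387 sin 272° = -386.76, north 387 cos 272° = 13.51
Net: 1998.87 east, 2087.31 north. Distance = √((1998.87)² + (2087.31)²) = 2890.043 m.

2890 m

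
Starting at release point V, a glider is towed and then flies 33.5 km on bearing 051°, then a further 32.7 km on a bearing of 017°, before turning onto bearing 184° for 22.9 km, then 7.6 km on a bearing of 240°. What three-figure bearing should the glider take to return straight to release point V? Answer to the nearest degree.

Leg 1 (051°, 33.5 km): east 33.5 sin 51° = 26.03, north 33.5 cos 51° = 21.08
Leg 2 (017°, 32.7 km): east 32.7 sin 17° = 9.56, north 32.7 cos 17° = 31.27
Leg 3 (184°, 22.9 km): east 22.9 sin 184° = -1.60, north 22.9 cos 184° = -22.84
Leg 4 (240°, 7.6 km): east 7.6 sin 240° = -6.58, north 7.6 cos 240° = -3.80
Net displacement: 27.42 east, 25.71 north. Direction back to start is (-27.42, -25.71): bearing = atan2(-27.42, -25.71) mod 360° = 226.84° ≈ 227°.

227°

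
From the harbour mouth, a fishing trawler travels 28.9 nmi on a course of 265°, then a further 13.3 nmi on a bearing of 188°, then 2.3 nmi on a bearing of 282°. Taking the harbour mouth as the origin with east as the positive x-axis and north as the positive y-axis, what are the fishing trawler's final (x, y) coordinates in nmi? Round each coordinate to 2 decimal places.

(-32.89, -15.21)

Leg 1 (265°, 28.9 nmi): east 28.9 sin 265° = -28.79, north 28.9 cos 265° = -2.52
Leg 2 (188°, 13.3 nmi): east 13.3 sin 188° = -1.85, north 13.3 cos 188° = -13.17
Leg 3 (282°, 2.3 nmi): east 2.3 sin 282° = -2.25, north 2.3 cos 282° = 0.48
Summing: -32.89 nmi east, -15.21 nmi north → (-32.89, -15.21).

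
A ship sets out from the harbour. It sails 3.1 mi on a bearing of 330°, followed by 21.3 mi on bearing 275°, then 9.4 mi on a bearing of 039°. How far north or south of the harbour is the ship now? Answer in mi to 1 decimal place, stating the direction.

11.8 mi north

Leg 1 (330°, 3.1 mi): east 3.1 sin 330° = -1.55, north 3.1 cos 330° = 2.68
Leg 2 (275°, 21.3 mi): east 21.3 sin 275° = -21.22, north 21.3 cos 275° = 1.86
Leg 3 (039°, 9.4 mi): east 9.4 sin 39° = 5.92, north 9.4 cos 39° = 7.31
Net north component: 11.85 mi.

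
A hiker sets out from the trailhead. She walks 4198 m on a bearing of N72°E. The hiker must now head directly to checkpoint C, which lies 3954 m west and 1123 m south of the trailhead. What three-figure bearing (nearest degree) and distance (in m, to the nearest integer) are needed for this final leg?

Leg 1 (N72°E, 4198 m): east 4198 sin 72° = 3992.54, north 4198 cos 72° = 1297.25
Current position: (3992.54, 1297.25). Target: (-3954, -1123). Remaining: Δeast = -7946.54, Δnorth = -2420.25.
Bearing = atan2(-7946.54, -2420.25) mod 360° = 253.06°; distance = √((-7946.54)² + (-2420.25)²) = 8306.928 m.

253°, 8307 m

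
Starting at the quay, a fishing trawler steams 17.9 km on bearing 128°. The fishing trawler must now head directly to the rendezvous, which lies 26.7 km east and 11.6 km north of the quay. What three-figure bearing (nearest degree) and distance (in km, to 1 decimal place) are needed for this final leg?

029°, 25.9 km

Leg 1 (128°, 17.9 km): east 17.9 sin 128° = 14.11, north 17.9 cos 128° = -11.02
Current position: (14.11, -11.02). Target: (26.7, 11.6). Remaining: Δeast = 12.59, Δnorth = 22.62.
Bearing = atan2(12.59, 22.62) mod 360° = 29.11°; distance = √((12.59)² + (22.62)²) = 25.890 km.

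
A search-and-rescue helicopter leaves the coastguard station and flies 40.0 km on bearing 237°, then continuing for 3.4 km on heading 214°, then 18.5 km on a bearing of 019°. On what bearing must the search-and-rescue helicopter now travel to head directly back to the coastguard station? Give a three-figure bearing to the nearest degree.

Leg 1 (237°, 40.0 km): east 40.0 sin 237° = -33.55, north 40.0 cos 237° = -21.79
Leg 2 (214°, 3.4 km): east 3.4 sin 214° = -1.90, north 3.4 cos 214° = -2.82
Leg 3 (019°, 18.5 km): east 18.5 sin 19° = 6.02, north 18.5 cos 19° = 17.49
Net displacement: -29.43 east, -7.11 north. Direction back to start is (29.43, 7.11): bearing = atan2(29.43, 7.11) mod 360° = 76.41° ≈ 076°.

076°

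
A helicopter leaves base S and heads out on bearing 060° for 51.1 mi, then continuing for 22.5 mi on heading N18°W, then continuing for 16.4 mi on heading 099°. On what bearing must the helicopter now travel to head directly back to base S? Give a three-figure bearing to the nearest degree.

Leg 1 (060°, 51.1 mi): east 51.1 sin 60° = 44.25, north 51.1 cos 60° = 25.55
Leg 2 (N18°W, 22.5 mi): east 22.5 sin 342° = -6.95, north 22.5 cos 342° = 21.40
Leg 3 (099°, 16.4 mi): east 16.4 sin 99° = 16.20, north 16.4 cos 99° = -2.57
Net displacement: 53.50 east, 44.38 north. Direction back to start is (-53.50, -44.38): bearing = atan2(-53.50, -44.38) mod 360° = 230.32° ≈ 230°.

230°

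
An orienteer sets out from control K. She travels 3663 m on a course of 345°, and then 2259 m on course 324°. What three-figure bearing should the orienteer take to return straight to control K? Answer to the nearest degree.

157°

Leg 1 (345°, 3663 m): east 3663 sin 345° = -948.05, north 3663 cos 345° = 3538.19
Leg 2 (324°, 2259 m): east 2259 sin 324° = -1327.81, north 2259 cos 324° = 1827.57
Net displacement: -2275.86 east, 5365.76 north. Direction back to start is (2275.86, -5365.76): bearing = atan2(2275.86, -5365.76) mod 360° = 157.02° ≈ 157°.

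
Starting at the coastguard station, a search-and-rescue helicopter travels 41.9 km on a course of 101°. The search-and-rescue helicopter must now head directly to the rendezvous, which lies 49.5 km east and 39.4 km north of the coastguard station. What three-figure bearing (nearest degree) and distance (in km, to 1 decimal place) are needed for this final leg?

010°, 48.1 km

Leg 1 (101°, 41.9 km): east 41.9 sin 101° = 41.13, north 41.9 cos 101° = -7.99
Current position: (41.13, -7.99). Target: (49.5, 39.4). Remaining: Δeast = 8.37, Δnorth = 47.39.
Bearing = atan2(8.37, 47.39) mod 360° = 10.02°; distance = √((8.37)² + (47.39)²) = 48.128 km.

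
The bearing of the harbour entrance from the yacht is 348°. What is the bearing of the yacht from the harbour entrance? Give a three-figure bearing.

168°

Back-bearing = 348° − 180° = 168°.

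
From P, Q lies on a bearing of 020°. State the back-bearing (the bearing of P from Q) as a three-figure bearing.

200°

Back-bearing = 020° + 180° = 200°.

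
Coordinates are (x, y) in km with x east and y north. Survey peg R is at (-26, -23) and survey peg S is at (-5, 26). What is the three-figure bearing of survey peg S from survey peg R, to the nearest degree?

Δeast = -5 − -26 = 21.00; Δnorth = 26 − -23 = 49.00.
Bearing = atan2(Δeast, Δnorth) mod 360° = 23.20° ≈ 023°.

023°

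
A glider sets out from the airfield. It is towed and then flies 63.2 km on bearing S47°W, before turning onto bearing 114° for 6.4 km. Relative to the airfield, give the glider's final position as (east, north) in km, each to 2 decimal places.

(-40.37, -45.71)

Leg 1 (S47°W, 63.2 km): east 63.2 sin 227° = -46.22, north 63.2 cos 227° = -43.10
Leg 2 (114°, 6.4 km): east 6.4 sin 114° = 5.85, north 6.4 cos 114° = -2.60
Summing: -40.37 km east, -45.71 km north → (-40.37, -45.71).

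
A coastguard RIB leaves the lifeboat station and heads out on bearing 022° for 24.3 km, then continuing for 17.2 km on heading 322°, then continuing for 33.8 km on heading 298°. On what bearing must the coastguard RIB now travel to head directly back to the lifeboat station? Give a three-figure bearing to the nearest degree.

Leg 1 (022°, 24.3 km): east 24.3 sin 22° = 9.10, north 24.3 cos 22° = 22.53
Leg 2 (322°, 17.2 km): east 17.2 sin 322° = -10.59, north 17.2 cos 322° = 13.55
Leg 3 (298°, 33.8 km): east 33.8 sin 298° = -29.84, north 33.8 cos 298° = 15.87
Net displacement: -31.33 east, 51.95 north. Direction back to start is (31.33, -51.95): bearing = atan2(31.33, -51.95) mod 360° = 148.91° ≈ 149°.

149°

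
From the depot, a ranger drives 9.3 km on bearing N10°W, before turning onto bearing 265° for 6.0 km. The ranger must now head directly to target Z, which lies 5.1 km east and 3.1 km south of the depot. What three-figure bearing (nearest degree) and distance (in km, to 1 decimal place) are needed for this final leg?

133°, 17.3 km

Leg 1 (N10°W, 9.3 km): east 9.3 sin 350° = -1.61, north 9.3 cos 350° = 9.16
Leg 2 (265°, 6.0 km): east 6.0 sin 265° = -5.98, north 6.0 cos 265° = -0.52
Current position: (-7.59, 8.64). Target: (5.1, -3.1). Remaining: Δeast = 12.69, Δnorth = -11.74.
Bearing = atan2(12.69, -11.74) mod 360° = 132.76°; distance = √((12.69)² + (-11.74)²) = 17.286 km.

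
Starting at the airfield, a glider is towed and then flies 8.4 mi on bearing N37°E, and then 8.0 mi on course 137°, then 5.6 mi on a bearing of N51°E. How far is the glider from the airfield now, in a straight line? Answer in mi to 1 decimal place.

Leg 1 (N37°E, 8.4 mi): east 8.4 sin 37° = 5.06, north 8.4 cos 37° = 6.71
Leg 2 (137°, 8.0 mi): east 8.0 sin 137° = 5.46, north 8.0 cos 137° = -5.85
Leg 3 (N51°E, 5.6 mi): east 5.6 sin 51° = 4.35, north 5.6 cos 51° = 3.52
Net: 14.86 east, 4.38 north. Distance = √((14.86)² + (4.38)²) = 15.496 mi.

15.5 mi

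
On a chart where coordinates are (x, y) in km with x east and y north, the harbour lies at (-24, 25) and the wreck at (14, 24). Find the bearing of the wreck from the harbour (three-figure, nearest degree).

Δeast = 14 − -24 = 38.00; Δnorth = 24 − 25 = -1.00.
Bearing = atan2(Δeast, Δnorth) mod 360° = 91.51° ≈ 092°.

092°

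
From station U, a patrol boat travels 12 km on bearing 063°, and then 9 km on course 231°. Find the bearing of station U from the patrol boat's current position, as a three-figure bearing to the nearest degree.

Leg 1 (063°, 12 km): east 12 sin 63° = 10.69, north 12 cos 63° = 5.45
Leg 2 (231°, 9 km): east 9 sin 231° = -6.99, north 9 cos 231° = -5.66
Net displacement: 3.70 east, -0.22 north. Direction back to start is (-3.70, 0.22): bearing = atan2(-3.70, 0.22) mod 360° = 273.34° ≈ 273°.

273°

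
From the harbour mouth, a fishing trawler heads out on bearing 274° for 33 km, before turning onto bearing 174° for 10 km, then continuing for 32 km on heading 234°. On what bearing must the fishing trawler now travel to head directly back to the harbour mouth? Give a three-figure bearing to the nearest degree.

065°

Leg 1 (274°, 33 km): east 33 sin 274° = -32.92, north 33 cos 274° = 2.30
Leg 2 (174°, 10 km): east 10 sin 174° = 1.05, north 10 cos 174° = -9.95
Leg 3 (234°, 32 km): east 32 sin 234° = -25.89, north 32 cos 234° = -18.81
Net displacement: -57.76 east, -26.45 north. Direction back to start is (57.76, 26.45): bearing = atan2(57.76, 26.45) mod 360° = 65.39° ≈ 065°.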